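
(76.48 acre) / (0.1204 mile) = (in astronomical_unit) 1.068e-08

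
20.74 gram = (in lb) 0.04572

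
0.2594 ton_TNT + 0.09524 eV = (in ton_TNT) 0.2594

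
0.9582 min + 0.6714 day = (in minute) 967.8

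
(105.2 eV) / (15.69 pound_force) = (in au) 1.614e-30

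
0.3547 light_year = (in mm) 3.356e+18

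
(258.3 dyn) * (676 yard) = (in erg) 1.597e+07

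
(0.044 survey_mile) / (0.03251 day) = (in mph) 0.05639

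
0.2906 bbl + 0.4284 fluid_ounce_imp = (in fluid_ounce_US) 1563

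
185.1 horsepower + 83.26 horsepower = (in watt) 2.001e+05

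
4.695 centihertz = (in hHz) 0.0004695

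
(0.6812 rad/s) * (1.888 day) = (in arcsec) 2.292e+10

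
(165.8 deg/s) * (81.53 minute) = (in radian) 1.416e+04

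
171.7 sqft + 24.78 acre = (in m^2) 1.003e+05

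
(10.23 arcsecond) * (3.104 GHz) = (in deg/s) 8.821e+06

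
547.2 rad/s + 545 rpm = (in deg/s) 3.462e+04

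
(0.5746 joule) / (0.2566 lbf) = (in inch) 19.82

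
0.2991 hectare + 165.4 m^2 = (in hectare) 0.3156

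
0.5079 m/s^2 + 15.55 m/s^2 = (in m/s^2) 16.06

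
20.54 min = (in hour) 0.3423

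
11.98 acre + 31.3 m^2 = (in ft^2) 5.222e+05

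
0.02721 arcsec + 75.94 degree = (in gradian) 84.38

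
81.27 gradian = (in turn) 0.2032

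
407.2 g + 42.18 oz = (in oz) 56.54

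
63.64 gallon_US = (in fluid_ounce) 8146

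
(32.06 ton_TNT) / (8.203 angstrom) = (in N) 1.635e+20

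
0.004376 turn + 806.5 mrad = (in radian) 0.834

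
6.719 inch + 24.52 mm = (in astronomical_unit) 1.305e-12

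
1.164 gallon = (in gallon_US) 1.164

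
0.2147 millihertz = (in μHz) 214.7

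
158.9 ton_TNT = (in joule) 6.648e+11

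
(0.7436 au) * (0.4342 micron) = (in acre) 11.94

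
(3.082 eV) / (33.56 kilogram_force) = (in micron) 1.5e-15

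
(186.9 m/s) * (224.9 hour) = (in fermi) 1.513e+23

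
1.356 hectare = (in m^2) 1.356e+04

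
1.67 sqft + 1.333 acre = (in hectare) 0.5395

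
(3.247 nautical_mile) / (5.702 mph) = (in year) 7.481e-05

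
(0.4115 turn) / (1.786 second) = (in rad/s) 1.448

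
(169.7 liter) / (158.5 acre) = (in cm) 2.646e-05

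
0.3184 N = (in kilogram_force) 0.03247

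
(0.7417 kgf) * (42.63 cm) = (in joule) 3.101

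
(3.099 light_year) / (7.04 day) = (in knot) 9.37e+10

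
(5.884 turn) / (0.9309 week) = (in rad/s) 6.567e-05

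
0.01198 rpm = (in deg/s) 0.07188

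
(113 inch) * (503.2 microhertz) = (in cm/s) 0.1444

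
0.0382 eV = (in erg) 6.12e-14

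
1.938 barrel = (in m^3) 0.3081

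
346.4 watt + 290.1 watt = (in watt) 636.5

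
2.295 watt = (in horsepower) 0.003078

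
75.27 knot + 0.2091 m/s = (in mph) 87.09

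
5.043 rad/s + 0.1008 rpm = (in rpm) 48.26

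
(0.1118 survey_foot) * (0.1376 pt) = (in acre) 4.088e-10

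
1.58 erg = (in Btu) 1.498e-10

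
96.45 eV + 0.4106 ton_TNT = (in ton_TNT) 0.4106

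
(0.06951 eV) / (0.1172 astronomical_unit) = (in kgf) 6.477e-32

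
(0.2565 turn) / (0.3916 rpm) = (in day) 0.0004549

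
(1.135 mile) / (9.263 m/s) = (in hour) 0.05478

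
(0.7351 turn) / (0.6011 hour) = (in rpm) 0.02038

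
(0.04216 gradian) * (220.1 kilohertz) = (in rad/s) 145.8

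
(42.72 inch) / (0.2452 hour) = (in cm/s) 0.1229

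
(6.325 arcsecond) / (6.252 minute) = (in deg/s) 4.684e-06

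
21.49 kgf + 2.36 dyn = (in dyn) 2.107e+07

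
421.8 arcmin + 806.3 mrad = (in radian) 0.929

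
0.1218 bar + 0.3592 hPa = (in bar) 0.1222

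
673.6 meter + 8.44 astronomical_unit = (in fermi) 1.263e+27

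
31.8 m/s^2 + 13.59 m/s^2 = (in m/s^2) 45.39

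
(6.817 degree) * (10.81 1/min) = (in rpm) 0.2047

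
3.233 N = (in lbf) 0.7268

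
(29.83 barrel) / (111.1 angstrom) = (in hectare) 4.269e+04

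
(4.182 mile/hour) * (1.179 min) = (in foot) 433.9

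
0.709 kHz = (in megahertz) 0.000709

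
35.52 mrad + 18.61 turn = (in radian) 117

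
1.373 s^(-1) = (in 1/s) 1.373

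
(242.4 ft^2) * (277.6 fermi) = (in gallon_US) 1.651e-09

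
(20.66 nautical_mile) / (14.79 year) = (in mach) 2.409e-07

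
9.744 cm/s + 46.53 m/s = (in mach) 0.1369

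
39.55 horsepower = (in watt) 2.949e+04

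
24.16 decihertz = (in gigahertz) 2.416e-09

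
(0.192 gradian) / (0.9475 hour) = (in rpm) 8.443e-06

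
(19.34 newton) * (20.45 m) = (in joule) 395.5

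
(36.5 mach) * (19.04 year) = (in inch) 2.938e+14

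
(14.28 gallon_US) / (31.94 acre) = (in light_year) 4.42e-23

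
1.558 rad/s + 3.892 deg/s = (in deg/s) 93.16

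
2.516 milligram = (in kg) 2.516e-06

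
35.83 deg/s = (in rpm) 5.972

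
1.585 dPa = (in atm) 1.564e-06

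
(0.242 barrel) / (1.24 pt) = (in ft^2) 946.7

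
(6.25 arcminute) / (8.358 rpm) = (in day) 2.404e-08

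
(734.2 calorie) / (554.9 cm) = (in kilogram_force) 56.45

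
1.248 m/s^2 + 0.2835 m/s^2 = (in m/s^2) 1.531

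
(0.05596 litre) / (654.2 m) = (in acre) 2.114e-11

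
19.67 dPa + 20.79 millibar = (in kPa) 2.081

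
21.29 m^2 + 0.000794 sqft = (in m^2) 21.29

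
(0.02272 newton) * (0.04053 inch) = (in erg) 233.9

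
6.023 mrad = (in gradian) 0.3834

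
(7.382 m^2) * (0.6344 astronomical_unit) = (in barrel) 4.407e+12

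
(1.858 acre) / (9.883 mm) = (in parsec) 2.466e-11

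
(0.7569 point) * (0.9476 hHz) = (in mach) 7.431e-05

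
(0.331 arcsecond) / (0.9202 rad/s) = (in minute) 2.906e-08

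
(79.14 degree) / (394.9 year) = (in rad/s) 1.109e-10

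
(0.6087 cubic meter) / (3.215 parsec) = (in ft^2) 6.605e-17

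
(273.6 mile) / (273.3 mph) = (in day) 0.04171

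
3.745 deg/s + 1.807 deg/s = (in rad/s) 0.0969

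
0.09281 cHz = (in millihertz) 0.9281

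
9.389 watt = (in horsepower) 0.01259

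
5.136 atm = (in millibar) 5204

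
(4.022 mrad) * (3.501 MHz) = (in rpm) 1.345e+05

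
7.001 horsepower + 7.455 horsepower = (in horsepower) 14.46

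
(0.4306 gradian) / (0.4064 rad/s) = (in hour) 4.623e-06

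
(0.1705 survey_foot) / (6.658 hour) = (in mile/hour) 4.85e-06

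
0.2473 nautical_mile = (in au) 3.062e-09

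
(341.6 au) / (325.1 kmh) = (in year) 1.794e+04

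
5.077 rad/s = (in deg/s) 290.9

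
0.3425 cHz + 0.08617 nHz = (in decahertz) 0.0003425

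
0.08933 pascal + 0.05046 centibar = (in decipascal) 505.5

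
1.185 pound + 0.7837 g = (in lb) 1.187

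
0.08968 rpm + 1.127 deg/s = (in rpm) 0.2775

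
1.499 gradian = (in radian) 0.02355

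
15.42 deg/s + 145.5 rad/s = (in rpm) 1392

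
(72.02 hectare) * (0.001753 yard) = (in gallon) 3.05e+05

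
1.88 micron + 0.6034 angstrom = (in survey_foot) 6.168e-06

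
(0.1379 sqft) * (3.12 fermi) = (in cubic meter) 3.997e-17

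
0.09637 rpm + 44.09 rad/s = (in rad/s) 44.1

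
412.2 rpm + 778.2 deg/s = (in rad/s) 56.75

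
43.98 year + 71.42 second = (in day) 1.605e+04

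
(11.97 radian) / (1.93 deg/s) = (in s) 355.4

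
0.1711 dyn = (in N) 1.711e-06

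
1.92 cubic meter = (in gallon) 507.2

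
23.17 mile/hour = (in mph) 23.17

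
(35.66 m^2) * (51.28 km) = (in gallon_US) 4.831e+08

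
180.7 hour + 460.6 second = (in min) 1.085e+04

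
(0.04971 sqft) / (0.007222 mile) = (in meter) 0.0003973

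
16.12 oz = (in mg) 4.57e+05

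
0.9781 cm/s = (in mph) 0.02188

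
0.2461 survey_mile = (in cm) 3.961e+04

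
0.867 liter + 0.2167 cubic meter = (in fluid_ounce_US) 7357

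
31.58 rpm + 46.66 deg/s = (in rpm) 39.36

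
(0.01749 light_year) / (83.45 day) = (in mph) 5.134e+07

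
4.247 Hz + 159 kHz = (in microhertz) 1.59e+11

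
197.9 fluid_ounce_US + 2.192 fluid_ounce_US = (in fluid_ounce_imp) 208.3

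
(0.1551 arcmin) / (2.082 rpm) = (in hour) 5.748e-08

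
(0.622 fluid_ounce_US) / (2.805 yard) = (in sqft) 7.72e-05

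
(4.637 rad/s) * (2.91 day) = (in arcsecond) 2.405e+11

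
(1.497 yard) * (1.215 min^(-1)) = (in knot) 0.05388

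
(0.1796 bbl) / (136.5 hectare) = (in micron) 0.02092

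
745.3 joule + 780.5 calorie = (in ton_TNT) 9.586e-07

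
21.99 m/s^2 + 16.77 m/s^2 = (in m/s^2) 38.76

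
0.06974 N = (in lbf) 0.01568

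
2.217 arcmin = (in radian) 0.0006449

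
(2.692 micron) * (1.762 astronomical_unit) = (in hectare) 70.96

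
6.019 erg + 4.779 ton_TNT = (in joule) 2e+10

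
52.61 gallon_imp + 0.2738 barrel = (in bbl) 1.778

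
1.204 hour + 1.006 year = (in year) 1.006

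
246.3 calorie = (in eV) 6.432e+21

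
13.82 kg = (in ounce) 487.5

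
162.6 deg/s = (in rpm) 27.1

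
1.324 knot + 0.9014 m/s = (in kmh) 5.697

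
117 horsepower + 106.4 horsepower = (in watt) 1.666e+05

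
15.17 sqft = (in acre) 0.0003483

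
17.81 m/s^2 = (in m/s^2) 17.81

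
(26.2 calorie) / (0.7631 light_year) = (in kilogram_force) 1.548e-15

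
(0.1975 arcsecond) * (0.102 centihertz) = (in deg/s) 5.596e-08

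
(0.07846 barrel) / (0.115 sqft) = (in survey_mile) 0.0007255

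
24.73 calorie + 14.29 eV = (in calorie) 24.73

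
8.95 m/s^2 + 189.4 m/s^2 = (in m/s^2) 198.3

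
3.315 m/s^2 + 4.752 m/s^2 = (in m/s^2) 8.067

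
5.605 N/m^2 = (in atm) 5.532e-05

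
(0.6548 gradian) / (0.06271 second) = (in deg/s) 9.398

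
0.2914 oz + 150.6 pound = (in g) 6.832e+04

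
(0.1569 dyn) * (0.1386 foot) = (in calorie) 1.584e-08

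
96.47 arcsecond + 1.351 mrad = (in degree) 0.1042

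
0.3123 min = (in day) 0.0002169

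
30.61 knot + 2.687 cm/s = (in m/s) 15.77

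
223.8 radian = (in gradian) 1.425e+04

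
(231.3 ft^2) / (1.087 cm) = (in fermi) 1.977e+18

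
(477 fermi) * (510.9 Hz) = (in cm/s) 2.437e-08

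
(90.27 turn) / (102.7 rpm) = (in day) 0.0006104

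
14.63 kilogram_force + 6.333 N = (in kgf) 15.28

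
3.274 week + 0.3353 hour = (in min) 3.302e+04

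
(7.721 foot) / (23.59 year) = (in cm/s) 3.163e-07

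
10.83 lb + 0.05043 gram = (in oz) 173.3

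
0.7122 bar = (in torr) 534.2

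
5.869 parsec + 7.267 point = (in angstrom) 1.811e+27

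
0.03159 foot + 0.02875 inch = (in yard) 0.01133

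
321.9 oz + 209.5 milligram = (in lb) 20.12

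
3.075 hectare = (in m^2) 3.075e+04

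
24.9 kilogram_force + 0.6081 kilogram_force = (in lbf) 56.24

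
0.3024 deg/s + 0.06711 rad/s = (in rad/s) 0.07239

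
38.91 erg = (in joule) 3.891e-06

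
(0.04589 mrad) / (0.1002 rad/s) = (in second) 0.000458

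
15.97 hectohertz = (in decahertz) 159.7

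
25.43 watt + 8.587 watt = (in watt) 34.02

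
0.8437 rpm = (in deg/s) 5.062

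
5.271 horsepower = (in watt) 3931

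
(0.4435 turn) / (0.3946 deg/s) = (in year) 1.283e-05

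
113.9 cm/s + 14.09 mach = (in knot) 9328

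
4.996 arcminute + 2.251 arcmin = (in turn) 0.0003355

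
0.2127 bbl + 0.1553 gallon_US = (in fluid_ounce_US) 1163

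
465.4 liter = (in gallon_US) 122.9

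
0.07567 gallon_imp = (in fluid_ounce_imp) 12.11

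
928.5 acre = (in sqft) 4.045e+07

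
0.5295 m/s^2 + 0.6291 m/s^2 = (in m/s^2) 1.159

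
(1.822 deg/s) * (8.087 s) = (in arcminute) 884.1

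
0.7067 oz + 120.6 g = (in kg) 0.1406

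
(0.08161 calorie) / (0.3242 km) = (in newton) 0.001053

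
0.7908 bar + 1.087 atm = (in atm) 1.867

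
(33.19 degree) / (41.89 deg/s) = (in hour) 0.0002201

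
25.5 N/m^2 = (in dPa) 255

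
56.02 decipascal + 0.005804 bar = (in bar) 0.00586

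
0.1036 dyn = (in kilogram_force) 1.056e-07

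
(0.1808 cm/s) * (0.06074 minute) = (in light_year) 6.965e-19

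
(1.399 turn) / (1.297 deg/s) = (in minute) 6.472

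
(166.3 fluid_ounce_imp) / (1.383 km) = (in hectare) 3.417e-10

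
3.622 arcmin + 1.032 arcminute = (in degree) 0.07757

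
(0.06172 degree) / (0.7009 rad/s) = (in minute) 2.562e-05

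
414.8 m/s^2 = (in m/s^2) 414.8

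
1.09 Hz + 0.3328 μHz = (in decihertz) 10.9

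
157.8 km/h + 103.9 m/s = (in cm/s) 1.477e+04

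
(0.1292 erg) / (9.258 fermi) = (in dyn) 1.396e+11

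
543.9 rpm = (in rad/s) 56.96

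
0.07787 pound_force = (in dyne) 3.464e+04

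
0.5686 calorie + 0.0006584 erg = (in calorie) 0.5686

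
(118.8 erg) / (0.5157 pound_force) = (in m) 5.179e-06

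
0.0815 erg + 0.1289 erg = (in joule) 2.104e-08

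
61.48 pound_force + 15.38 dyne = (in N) 273.5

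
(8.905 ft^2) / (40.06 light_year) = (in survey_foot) 7.162e-18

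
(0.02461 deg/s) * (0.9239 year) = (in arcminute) 4.302e+07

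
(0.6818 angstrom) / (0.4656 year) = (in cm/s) 4.643e-16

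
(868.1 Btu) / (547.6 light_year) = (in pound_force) 3.974e-14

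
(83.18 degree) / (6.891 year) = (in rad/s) 6.68e-09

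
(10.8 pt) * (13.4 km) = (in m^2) 51.05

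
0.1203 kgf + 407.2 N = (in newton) 408.4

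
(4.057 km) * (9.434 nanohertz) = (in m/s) 3.827e-05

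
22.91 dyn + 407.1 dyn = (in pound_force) 0.0009667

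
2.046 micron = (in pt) 0.0058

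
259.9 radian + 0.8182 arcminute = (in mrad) 2.599e+05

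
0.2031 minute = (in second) 12.19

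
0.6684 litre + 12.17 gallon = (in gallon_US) 12.35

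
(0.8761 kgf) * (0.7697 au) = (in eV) 6.175e+30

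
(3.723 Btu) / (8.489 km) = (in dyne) 4.627e+04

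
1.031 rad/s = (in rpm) 9.845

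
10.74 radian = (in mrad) 1.074e+04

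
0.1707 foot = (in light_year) 5.5e-18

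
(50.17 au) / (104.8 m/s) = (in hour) 1.989e+07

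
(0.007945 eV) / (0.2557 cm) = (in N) 4.978e-19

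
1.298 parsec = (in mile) 2.489e+13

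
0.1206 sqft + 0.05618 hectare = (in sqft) 6047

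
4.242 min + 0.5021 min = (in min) 4.744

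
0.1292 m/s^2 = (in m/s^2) 0.1292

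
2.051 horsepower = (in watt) 1529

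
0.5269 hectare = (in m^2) 5269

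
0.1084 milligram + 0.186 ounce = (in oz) 0.186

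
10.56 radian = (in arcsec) 2.178e+06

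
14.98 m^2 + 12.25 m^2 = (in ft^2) 293.1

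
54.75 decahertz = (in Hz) 547.5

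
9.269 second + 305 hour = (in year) 0.03482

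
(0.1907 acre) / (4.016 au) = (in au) 8.587e-21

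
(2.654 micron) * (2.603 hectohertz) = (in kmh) 0.002487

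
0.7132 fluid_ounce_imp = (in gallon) 0.005353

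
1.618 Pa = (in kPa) 0.001618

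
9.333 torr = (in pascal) 1244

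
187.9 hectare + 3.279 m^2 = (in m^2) 1.879e+06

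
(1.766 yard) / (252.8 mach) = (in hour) 5.211e-09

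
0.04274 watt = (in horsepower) 5.732e-05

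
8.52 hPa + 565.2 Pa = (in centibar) 1.417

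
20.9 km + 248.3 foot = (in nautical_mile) 11.33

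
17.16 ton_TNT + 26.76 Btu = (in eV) 4.481e+29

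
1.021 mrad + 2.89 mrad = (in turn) 0.0006225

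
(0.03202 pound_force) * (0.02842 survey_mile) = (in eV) 4.066e+19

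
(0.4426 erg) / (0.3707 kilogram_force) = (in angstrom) 121.7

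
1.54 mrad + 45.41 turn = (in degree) 1.635e+04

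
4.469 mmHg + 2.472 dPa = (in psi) 0.08645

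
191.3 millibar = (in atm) 0.1888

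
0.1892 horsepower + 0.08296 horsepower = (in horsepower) 0.2722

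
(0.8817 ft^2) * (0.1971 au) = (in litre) 2.415e+12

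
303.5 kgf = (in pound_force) 669.1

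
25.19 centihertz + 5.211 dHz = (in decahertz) 0.0773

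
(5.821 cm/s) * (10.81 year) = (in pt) 5.625e+10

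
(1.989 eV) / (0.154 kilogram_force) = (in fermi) 0.000211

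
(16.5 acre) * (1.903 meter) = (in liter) 1.271e+08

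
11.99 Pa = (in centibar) 0.01199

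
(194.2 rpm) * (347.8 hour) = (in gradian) 1.621e+09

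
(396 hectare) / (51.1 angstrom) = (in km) 7.75e+11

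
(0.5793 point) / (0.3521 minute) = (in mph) 2.164e-05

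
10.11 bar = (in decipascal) 1.011e+07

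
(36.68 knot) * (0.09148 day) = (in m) 1.491e+05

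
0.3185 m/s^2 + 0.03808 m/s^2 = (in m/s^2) 0.3566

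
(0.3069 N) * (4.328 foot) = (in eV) 2.527e+18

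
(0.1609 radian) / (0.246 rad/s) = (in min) 0.0109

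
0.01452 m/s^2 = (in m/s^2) 0.01452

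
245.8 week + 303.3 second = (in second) 1.487e+08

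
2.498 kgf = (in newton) 24.5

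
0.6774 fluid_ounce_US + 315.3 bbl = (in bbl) 315.3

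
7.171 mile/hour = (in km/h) 11.54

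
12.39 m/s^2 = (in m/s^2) 12.39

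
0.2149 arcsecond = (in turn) 1.658e-07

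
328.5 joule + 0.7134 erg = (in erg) 3.285e+09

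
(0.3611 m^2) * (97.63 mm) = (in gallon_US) 9.313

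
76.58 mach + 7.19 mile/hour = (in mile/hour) 5.834e+04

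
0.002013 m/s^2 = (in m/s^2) 0.002013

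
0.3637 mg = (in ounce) 1.283e-05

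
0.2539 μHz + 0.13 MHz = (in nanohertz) 1.3e+14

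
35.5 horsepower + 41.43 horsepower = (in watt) 5.737e+04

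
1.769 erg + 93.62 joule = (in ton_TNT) 2.238e-08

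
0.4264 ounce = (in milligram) 1.209e+04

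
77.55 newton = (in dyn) 7.755e+06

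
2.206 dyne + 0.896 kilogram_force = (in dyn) 8.787e+05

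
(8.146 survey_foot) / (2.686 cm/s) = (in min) 1.541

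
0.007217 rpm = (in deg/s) 0.0433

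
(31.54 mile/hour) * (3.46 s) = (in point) 1.383e+05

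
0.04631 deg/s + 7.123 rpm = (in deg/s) 42.78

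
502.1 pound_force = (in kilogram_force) 227.7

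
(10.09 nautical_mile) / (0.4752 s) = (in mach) 115.5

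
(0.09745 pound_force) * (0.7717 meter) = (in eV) 2.088e+18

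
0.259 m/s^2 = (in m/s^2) 0.259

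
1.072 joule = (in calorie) 0.2562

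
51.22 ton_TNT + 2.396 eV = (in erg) 2.143e+18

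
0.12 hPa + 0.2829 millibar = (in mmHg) 0.3022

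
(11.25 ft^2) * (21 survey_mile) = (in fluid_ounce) 1.194e+09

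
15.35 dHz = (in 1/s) 1.535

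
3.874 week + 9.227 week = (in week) 13.1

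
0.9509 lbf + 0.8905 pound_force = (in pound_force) 1.841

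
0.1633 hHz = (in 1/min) 979.8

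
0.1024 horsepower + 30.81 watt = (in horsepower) 0.1437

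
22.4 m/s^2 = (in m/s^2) 22.4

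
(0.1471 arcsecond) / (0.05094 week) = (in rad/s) 2.315e-11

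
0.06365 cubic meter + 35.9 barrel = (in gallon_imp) 1270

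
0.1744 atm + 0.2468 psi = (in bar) 0.1937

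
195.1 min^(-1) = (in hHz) 0.03252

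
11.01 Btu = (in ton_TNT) 2.776e-06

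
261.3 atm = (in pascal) 2.648e+07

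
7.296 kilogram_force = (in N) 71.55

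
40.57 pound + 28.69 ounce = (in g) 1.922e+04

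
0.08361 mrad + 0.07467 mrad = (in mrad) 0.1583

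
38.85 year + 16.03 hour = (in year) 38.85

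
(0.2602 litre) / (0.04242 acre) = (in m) 1.516e-06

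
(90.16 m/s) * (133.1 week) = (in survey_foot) 2.381e+10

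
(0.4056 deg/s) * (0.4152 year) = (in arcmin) 3.186e+08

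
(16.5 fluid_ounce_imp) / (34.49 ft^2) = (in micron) 146.3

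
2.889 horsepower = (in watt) 2154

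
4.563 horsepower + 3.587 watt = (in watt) 3406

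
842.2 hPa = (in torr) 631.7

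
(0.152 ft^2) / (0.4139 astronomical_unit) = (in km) 2.281e-16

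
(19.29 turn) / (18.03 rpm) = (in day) 0.000743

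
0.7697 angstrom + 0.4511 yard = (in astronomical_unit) 2.757e-12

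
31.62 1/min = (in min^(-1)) 31.62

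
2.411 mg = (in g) 0.002411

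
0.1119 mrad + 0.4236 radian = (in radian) 0.4237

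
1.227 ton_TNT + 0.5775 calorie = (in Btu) 4.866e+06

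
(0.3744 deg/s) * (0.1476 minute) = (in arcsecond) 1.194e+04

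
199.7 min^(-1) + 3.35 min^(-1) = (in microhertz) 3.384e+06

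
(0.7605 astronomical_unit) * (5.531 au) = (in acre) 2.326e+19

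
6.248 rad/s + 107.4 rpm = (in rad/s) 17.49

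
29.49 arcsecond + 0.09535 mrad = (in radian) 0.0002383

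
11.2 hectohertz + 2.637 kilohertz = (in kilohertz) 3.757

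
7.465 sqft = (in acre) 0.0001714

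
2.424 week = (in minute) 2.443e+04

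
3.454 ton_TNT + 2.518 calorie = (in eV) 9.02e+28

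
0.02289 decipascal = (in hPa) 2.289e-05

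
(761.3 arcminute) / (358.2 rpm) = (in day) 6.833e-08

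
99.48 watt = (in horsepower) 0.1334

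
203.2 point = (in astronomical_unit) 4.792e-13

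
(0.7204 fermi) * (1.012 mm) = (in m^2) 7.29e-19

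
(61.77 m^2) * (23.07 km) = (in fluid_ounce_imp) 5.015e+10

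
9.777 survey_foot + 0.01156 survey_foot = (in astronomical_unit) 1.994e-11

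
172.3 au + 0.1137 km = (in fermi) 2.578e+28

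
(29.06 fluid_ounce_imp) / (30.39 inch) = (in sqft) 0.01151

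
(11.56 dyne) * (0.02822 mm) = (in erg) 0.03262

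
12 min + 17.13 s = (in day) 0.008532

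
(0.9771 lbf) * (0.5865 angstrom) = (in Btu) 2.416e-13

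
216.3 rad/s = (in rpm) 2066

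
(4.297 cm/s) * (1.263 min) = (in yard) 3.561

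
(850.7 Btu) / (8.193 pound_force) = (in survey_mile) 15.3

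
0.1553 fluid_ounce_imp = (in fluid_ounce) 0.1492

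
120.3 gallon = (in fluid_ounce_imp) 1.603e+04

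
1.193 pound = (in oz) 19.09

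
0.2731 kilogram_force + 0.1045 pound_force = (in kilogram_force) 0.3205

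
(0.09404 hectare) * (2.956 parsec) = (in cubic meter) 8.578e+19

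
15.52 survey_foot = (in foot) 15.52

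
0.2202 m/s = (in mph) 0.4926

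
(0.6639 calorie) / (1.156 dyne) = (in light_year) 2.54e-11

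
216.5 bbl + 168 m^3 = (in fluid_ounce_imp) 7.124e+06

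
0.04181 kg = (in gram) 41.81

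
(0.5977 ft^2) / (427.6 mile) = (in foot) 2.647e-07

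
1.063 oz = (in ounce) 1.063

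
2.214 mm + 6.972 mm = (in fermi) 9.186e+12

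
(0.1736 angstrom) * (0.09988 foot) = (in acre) 1.306e-16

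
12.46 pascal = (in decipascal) 124.6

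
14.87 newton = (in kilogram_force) 1.516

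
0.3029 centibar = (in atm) 0.002989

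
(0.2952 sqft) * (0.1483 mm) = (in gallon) 0.001074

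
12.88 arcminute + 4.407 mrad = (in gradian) 0.5191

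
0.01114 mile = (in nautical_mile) 0.00968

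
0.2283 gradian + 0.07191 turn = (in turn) 0.07248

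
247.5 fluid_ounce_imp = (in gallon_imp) 1.547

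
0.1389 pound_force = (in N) 0.6179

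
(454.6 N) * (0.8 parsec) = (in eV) 7.004e+37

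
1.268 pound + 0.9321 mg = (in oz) 20.29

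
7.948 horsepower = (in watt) 5927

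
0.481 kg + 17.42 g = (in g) 498.4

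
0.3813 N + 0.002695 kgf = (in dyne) 4.077e+04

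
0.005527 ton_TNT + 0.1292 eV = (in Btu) 2.192e+04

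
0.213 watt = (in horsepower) 0.0002856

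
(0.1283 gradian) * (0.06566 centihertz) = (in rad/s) 1.323e-06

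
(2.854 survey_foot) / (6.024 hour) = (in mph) 8.973e-05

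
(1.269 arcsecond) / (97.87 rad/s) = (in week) 1.039e-13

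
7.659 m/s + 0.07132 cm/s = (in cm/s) 766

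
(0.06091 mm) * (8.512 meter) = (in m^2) 0.0005185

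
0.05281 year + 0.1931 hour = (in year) 0.05283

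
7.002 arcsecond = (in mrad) 0.03395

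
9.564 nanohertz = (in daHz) 9.564e-10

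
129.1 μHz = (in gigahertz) 1.291e-13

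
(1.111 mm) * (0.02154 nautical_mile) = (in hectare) 4.432e-06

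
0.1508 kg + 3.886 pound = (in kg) 1.913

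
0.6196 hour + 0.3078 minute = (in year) 7.132e-05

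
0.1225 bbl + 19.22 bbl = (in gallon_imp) 676.5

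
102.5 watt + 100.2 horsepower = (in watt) 7.482e+04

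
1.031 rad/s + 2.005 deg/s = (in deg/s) 61.08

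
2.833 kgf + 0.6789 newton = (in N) 28.46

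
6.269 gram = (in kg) 0.006269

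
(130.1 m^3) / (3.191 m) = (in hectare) 0.004077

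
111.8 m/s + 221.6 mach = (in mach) 221.9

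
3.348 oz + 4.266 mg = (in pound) 0.2093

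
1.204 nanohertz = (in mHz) 1.204e-06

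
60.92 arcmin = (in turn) 0.00282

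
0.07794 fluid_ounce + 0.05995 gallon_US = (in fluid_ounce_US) 7.752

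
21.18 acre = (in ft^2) 9.226e+05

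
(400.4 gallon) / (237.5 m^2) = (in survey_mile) 3.965e-06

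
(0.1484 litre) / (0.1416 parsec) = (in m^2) 3.396e-20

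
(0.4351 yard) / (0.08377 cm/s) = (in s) 474.9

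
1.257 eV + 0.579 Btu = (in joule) 610.9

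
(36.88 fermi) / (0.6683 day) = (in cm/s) 6.387e-17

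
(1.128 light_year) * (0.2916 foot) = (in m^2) 9.485e+14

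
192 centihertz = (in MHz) 1.92e-06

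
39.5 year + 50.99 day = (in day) 1.447e+04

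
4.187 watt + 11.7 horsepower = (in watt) 8729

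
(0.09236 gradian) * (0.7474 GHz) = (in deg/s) 6.213e+07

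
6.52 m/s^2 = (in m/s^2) 6.52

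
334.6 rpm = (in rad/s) 35.04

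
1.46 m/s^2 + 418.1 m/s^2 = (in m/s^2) 419.6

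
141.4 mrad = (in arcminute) 486.1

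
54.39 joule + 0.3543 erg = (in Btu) 0.05155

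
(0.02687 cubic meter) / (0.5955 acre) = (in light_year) 1.179e-21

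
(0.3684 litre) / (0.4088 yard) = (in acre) 2.435e-07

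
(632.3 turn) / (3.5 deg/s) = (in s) 6.504e+04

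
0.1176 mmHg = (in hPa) 0.1568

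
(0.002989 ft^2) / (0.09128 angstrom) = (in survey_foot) 9.981e+07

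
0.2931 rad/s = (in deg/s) 16.79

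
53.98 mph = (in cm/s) 2413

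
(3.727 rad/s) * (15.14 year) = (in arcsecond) 3.67e+14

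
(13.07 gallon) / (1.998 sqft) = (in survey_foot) 0.8745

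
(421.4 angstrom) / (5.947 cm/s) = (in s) 7.086e-07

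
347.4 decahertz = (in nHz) 3.474e+12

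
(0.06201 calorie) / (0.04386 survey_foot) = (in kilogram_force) 1.979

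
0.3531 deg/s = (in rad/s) 0.006163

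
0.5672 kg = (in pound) 1.25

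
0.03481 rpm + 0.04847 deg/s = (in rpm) 0.04289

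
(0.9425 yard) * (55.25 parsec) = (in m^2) 1.469e+18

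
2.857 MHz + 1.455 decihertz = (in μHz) 2.857e+12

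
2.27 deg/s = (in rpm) 0.3783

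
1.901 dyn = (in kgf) 1.938e-06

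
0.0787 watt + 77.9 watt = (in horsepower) 0.1046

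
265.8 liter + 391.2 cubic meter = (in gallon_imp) 8.611e+04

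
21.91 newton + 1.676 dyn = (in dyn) 2.191e+06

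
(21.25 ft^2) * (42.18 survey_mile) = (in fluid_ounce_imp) 4.717e+09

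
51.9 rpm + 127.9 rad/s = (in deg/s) 7640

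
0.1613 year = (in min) 8.478e+04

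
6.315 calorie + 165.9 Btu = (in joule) 1.751e+05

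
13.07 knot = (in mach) 0.01975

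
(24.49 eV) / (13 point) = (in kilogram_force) 8.724e-17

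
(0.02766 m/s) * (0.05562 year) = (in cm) 4.852e+06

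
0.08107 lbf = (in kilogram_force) 0.03677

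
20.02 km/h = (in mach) 0.01633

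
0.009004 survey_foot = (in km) 2.744e-06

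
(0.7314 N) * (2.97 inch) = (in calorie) 0.01319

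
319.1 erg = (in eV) 1.992e+14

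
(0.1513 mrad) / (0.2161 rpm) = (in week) 1.105e-08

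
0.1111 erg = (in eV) 6.934e+10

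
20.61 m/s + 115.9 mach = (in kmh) 1.421e+05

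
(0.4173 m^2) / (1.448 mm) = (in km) 0.2882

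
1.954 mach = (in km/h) 2395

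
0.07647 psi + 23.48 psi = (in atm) 1.603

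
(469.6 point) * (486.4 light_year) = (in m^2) 7.623e+17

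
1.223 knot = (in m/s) 0.6292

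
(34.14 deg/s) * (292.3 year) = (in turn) 8.742e+08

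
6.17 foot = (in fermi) 1.881e+15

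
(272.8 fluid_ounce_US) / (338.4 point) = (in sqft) 0.7274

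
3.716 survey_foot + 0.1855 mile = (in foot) 983.2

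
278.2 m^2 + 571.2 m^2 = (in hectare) 0.08494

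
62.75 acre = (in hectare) 25.39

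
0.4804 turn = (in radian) 3.018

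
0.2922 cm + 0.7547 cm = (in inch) 0.4122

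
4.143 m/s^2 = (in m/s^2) 4.143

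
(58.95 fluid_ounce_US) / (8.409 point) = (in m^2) 0.5877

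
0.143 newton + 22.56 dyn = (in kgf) 0.0146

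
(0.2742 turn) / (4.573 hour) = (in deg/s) 0.005996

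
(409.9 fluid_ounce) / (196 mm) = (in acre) 1.528e-05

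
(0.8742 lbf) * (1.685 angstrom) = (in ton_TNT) 1.566e-19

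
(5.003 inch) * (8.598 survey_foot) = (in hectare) 3.33e-05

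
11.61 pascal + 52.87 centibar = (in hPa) 528.8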